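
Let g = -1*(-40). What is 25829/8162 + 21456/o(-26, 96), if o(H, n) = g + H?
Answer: 12534677/8162 ≈ 1535.7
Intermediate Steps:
g = 40
o(H, n) = 40 + H
25829/8162 + 21456/o(-26, 96) = 25829/8162 + 21456/(40 - 26) = 25829*(1/8162) + 21456/14 = 25829/8162 + 21456*(1/14) = 25829/8162 + 10728/7 = 12534677/8162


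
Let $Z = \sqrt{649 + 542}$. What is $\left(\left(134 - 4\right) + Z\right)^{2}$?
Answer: $\left(130 + \sqrt{1191}\right)^{2} \approx 27064.0$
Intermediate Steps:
$Z = \sqrt{1191} \approx 34.511$
$\left(\left(134 - 4\right) + Z\right)^{2} = \left(\left(134 - 4\right) + \sqrt{1191}\right)^{2} = \left(130 + \sqrt{1191}\right)^{2}$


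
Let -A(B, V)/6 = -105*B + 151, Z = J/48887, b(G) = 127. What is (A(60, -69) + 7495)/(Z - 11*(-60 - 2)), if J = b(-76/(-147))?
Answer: 2170045043/33341061 ≈ 65.086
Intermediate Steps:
J = 127
Z = 127/48887 ≈ 0.0025978
A(B, V) = -906 + 630*B (A(B, V) = -6*(-105*B + 151) = -6*(151 - 105*B) = -906 + 630*B)
(A(60, -69) + 7495)/(Z - 11*(-60 - 2)) = ((-906 + 630*60) + 7495)/(127/48887 - 11*(-60 - 2)) = ((-906 + 37800) + 7495)/(127/48887 - 11*(-62)) = (36894 + 7495)/(127/48887 + 682) = 44389/(33341061/48887) = 44389*(48887/33341061) = 2170045043/33341061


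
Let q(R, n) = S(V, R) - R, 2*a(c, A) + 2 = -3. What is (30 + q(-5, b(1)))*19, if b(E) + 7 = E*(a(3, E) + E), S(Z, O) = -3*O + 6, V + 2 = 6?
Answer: 1064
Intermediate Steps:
a(c, A) = -5/2 (a(c, A) = -1 + (½)*(-3) = -1 - 3/2 = -5/2)
V = 4 (V = -2 + 6 = 4)
S(Z, O) = 6 - 3*O
b(E) = -7 + E*(-5/2 + E)
q(R, n) = 6 - 4*R (q(R, n) = (6 - 3*R) - R = 6 - 4*R)
(30 + q(-5, b(1)))*19 = (30 + (6 - 4*(-5)))*19 = (30 + (6 + 20))*19 = (30 + 26)*19 = 56*19 = 1064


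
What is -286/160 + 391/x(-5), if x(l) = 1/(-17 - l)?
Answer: -375503/80 ≈ -4693.8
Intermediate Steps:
-286/160 + 391/x(-5) = -286/160 + 391/((-1/(17 - 5))) = -286*1/160 + 391/((-1/12)) = -143/80 + 391/((-1*1/12)) = -143/80 + 391/(-1/12) = -143/80 + 391*(-12) = -143/80 - 4692 = -375503/80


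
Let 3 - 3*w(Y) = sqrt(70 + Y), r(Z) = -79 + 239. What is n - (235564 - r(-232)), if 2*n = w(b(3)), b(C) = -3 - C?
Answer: -1412429/6 ≈ -2.3540e+5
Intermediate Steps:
r(Z) = 160
w(Y) = 1 - sqrt(70 + Y)/3
n = -5/6 (n = (1 - sqrt(70 + (-3 - 1*3))/3)/2 = (1 - sqrt(70 + (-3 - 3))/3)/2 = (1 - sqrt(70 - 6)/3)/2 = (1 - sqrt(64)/3)/2 = (1 - 1/3*8)/2 = (1 - 8/3)/2 = (1/2)*(-5/3) = -5/6 ≈ -0.83333)
n - (235564 - r(-232)) = -5/6 - (235564 - 1*160) = -5/6 - (235564 - 160) = -5/6 - 1*235404 = -5/6 - 235404 = -1412429/6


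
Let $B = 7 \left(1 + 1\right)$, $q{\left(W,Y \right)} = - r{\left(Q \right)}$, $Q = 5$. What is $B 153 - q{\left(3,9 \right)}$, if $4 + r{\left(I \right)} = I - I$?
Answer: $2138$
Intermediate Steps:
$r{\left(I \right)} = -4$ ($r{\left(I \right)} = -4 + \left(I - I\right) = -4 + 0 = -4$)
$q{\left(W,Y \right)} = 4$ ($q{\left(W,Y \right)} = \left(-1\right) \left(-4\right) = 4$)
$B = 14$ ($B = 7 \cdot 2 = 14$)
$B 153 - q{\left(3,9 \right)} = 14 \cdot 153 - 4 = 2142 - 4 = 2138$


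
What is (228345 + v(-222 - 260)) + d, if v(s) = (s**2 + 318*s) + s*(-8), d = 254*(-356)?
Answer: 220825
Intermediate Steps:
d = -90424
v(s) = s**2 + 310*s (v(s) = (s**2 + 318*s) - 8*s = s**2 + 310*s)
(228345 + v(-222 - 260)) + d = (228345 + (-222 - 260)*(310 + (-222 - 260))) - 90424 = (228345 - 482*(310 - 482)) - 90424 = (228345 - 482*(-172)) - 90424 = (228345 + 82904) - 90424 = 311249 - 90424 = 220825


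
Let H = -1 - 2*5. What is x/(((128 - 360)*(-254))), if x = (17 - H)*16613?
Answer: 116291/14732 ≈ 7.8938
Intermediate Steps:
H = -11 (H = -1 - 10 = -11)
x = 465164 (x = (17 - 1*(-11))*16613 = (17 + 11)*16613 = 28*16613 = 465164)
x/(((128 - 360)*(-254))) = 465164/(((128 - 360)*(-254))) = 465164/((-232*(-254))) = 465164/58928 = 465164*(1/58928) = 116291/14732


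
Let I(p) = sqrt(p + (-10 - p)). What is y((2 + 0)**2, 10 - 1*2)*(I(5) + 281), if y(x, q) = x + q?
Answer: 3372 + 12*I*sqrt(10) ≈ 3372.0 + 37.947*I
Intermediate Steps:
I(p) = I*sqrt(10) (I(p) = sqrt(-10) = I*sqrt(10))
y(x, q) = q + x
y((2 + 0)**2, 10 - 1*2)*(I(5) + 281) = ((10 - 1*2) + (2 + 0)**2)*(I*sqrt(10) + 281) = ((10 - 2) + 2**2)*(281 + I*sqrt(10)) = (8 + 4)*(281 + I*sqrt(10)) = 12*(281 + I*sqrt(10)) = 3372 + 12*I*sqrt(10)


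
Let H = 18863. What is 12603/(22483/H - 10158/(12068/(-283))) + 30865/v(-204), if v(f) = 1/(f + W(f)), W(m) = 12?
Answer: -161475519459071814/27248527513 ≈ -5.9260e+6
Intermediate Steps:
v(f) = 1/(12 + f) (v(f) = 1/(f + 12) = 1/(12 + f))
12603/(22483/H - 10158/(12068/(-283))) + 30865/v(-204) = 12603/(22483/18863 - 10158/(12068/(-283))) + 30865/(1/(12 - 204)) = 12603/(22483*(1/18863) - 10158/(12068*(-1/283))) + 30865/(1/(-192)) = 12603/(22483/18863 - 10158/(-12068/283)) + 30865/(-1/192) = 12603/(22483/18863 - 10158*(-283/12068)) + 30865*(-192) = 12603/(22483/18863 + 1437357/6034) - 5926080 = 12603/(27248527513/113819342) - 5926080 = 12603*(113819342/27248527513) - 5926080 = 1434465167226/27248527513 - 5926080 = -161475519459071814/27248527513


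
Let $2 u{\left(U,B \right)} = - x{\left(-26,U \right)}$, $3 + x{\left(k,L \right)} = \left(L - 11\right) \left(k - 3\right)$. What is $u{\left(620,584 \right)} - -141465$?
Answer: $150297$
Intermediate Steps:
$x{\left(k,L \right)} = -3 + \left(-11 + L\right) \left(-3 + k\right)$ ($x{\left(k,L \right)} = -3 + \left(L - 11\right) \left(k - 3\right) = -3 + \left(-11 + L\right) \left(-3 + k\right)$)
$u{\left(U,B \right)} = -158 + \frac{29 U}{2}$ ($u{\left(U,B \right)} = \frac{\left(-1\right) \left(30 - -286 - 3 U + U \left(-26\right)\right)}{2} = \frac{\left(-1\right) \left(30 + 286 - 3 U - 26 U\right)}{2} = \frac{\left(-1\right) \left(316 - 29 U\right)}{2} = \frac{-316 + 29 U}{2} = -158 + \frac{29 U}{2}$)
$u{\left(620,584 \right)} - -141465 = \left(-158 + \frac{29}{2} \cdot 620\right) - -141465 = \left(-158 + 8990\right) + \left(-67555 + 209020\right) = 8832 + 141465 = 150297$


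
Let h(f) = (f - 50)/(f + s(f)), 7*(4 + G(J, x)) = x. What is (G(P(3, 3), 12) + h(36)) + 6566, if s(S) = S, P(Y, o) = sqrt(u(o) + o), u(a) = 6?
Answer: 1654007/252 ≈ 6563.5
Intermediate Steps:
P(Y, o) = sqrt(6 + o)
G(J, x) = -4 + x/7
h(f) = (-50 + f)/(2*f) (h(f) = (f - 50)/(f + f) = (-50 + f)/((2*f)) = (-50 + f)*(1/(2*f)) = (-50 + f)/(2*f))
(G(P(3, 3), 12) + h(36)) + 6566 = ((-4 + (1/7)*12) + (1/2)*(-50 + 36)/36) + 6566 = ((-4 + 12/7) + (1/2)*(1/36)*(-14)) + 6566 = (-16/7 - 7/36) + 6566 = -625/252 + 6566 = 1654007/252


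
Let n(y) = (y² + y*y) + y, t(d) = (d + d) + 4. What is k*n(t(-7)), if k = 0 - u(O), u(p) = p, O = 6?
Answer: -1140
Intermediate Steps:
t(d) = 4 + 2*d (t(d) = 2*d + 4 = 4 + 2*d)
n(y) = y + 2*y² (n(y) = (y² + y²) + y = 2*y² + y = y + 2*y²)
k = -6 (k = 0 - 1*6 = 0 - 6 = -6)
k*n(t(-7)) = -6*(4 + 2*(-7))*(1 + 2*(4 + 2*(-7))) = -6*(4 - 14)*(1 + 2*(4 - 14)) = -(-60)*(1 + 2*(-10)) = -(-60)*(1 - 20) = -(-60)*(-19) = -6*190 = -1140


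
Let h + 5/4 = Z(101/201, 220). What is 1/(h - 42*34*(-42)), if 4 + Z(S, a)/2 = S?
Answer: 804/48214075 ≈ 1.6676e-5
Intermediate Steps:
Z(S, a) = -8 + 2*S
h = -6629/804 (h = -5/4 + (-8 + 2*(101/201)) = -5/4 + (-8 + 202/201) = -5/4 - 1406/201 = -6629/804 ≈ -8.2450)
1/(h - 42*34*(-42)) = 1/(-6629/804 - 42*34*(-42)) = 1/(-6629/804 - 1428*(-42)) = 1/(-6629/804 + 59976) = 1/(48214075/804) = 804/48214075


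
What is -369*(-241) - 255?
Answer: 88674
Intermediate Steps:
-369*(-241) - 255 = 88929 - 255 = 88674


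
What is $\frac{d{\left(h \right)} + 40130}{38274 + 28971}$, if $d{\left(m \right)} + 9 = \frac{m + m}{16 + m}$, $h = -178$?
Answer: $\frac{3249979}{5446845} \approx 0.59667$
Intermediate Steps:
$d{\left(m \right)} = -9 + \frac{2 m}{16 + m}$ ($d{\left(m \right)} = -9 + \frac{m + m}{16 + m} = -9 + \frac{2 m}{16 + m}$)
$\frac{d{\left(h \right)} + 40130}{38274 + 28971} = \frac{\frac{-144 - -1246}{16 - 178} + 40130}{38274 + 28971} = \frac{\frac{-144 + 1246}{-162} + 40130}{67245} = \left(\left(- \frac{1}{162}\right) 1102 + 40130\right) \frac{1}{67245} = \left(- \frac{551}{81} + 40130\right) \frac{1}{67245} = \frac{3249979}{81} \cdot \frac{1}{67245} = \frac{3249979}{5446845}$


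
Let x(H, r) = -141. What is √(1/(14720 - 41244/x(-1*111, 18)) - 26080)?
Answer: I*√3246010847560221/352794 ≈ 161.49*I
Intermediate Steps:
√(1/(14720 - 41244/x(-1*111, 18)) - 26080) = √(1/(14720 - 41244/(-141)) - 26080) = √(1/(14720 - 41244*(-1/141)) - 26080) = √(1/(14720 + 13748/47) - 26080) = √(1/(705588/47) - 26080) = √(47/705588 - 26080) = √(-18401734993/705588) = I*√3246010847560221/352794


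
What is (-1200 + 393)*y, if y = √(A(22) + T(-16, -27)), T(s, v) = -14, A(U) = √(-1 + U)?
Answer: -807*I*√(14 - √21) ≈ -2476.5*I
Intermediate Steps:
y = √(-14 + √21) (y = √(√(-1 + 22) - 14) = √(√21 - 14) = √(-14 + √21) ≈ 3.0688*I)
(-1200 + 393)*y = (-1200 + 393)*√(-14 + √21) = -807*√(-14 + √21)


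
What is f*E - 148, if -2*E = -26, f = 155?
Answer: 1867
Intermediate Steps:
E = 13 (E = -½*(-26) = 13)
f*E - 148 = 155*13 - 148 = 2015 - 148 = 1867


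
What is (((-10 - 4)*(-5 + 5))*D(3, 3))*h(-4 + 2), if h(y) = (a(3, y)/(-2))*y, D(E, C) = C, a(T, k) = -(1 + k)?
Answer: 0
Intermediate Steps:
a(T, k) = -1 - k
h(y) = y*(1/2 + y/2) (h(y) = ((-1 - y)/(-2))*y = ((-1 - y)*(-1/2))*y = (1/2 + y/2)*y = y*(1/2 + y/2))
(((-10 - 4)*(-5 + 5))*D(3, 3))*h(-4 + 2) = (((-10 - 4)*(-5 + 5))*3)*((-4 + 2)*(1 + (-4 + 2))/2) = (-14*0*3)*((1/2)*(-2)*(1 - 2)) = (0*3)*((1/2)*(-2)*(-1)) = 0*1 = 0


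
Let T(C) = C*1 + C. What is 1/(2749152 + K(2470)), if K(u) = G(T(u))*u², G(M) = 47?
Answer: 1/289491452 ≈ 3.4543e-9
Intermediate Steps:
T(C) = 2*C (T(C) = C + C = 2*C)
K(u) = 47*u²
1/(2749152 + K(2470)) = 1/(2749152 + 47*2470²) = 1/(2749152 + 47*6100900) = 1/(2749152 + 286742300) = 1/289491452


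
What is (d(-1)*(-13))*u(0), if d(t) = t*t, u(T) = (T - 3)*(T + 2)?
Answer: 78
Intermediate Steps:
u(T) = (-3 + T)*(2 + T)
d(t) = t²
(d(-1)*(-13))*u(0) = ((-1)²*(-13))*(-6 + 0² - 1*0) = (1*(-13))*(-6 + 0 + 0) = -13*(-6) = 78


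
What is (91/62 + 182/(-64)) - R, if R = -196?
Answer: 193067/992 ≈ 194.62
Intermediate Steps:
(91/62 + 182/(-64)) - R = (91/62 + 182/(-64)) - 1*(-196) = (91*(1/62) + 182*(-1/64)) + 196 = (91/62 - 91/32) + 196 = -1365/992 + 196 = 193067/992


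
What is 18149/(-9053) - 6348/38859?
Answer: -254240145/117263509 ≈ -2.1681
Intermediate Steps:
18149/(-9053) - 6348/38859 = 18149*(-1/9053) - 6348*1/38859 = -18149/9053 - 2116/12953 = -254240145/117263509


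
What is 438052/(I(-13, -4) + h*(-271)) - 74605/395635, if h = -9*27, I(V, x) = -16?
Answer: 33679386727/5209484299 ≈ 6.4650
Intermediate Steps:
h = -243
438052/(I(-13, -4) + h*(-271)) - 74605/395635 = 438052/(-16 - 243*(-271)) - 74605/395635 = 438052/(-16 + 65853) - 74605*1/395635 = 438052/65837 - 14921/79127 = 33679386727/5209484299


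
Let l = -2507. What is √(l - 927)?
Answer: I*√3434 ≈ 58.6*I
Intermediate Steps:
√(l - 927) = √(-2507 - 927) = √(-3434) = I*√3434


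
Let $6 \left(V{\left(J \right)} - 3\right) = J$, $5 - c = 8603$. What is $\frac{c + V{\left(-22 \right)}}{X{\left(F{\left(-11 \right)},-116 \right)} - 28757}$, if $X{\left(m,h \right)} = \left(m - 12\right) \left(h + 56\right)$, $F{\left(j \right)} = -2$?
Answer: $\frac{25796}{83751} \approx 0.30801$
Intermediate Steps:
$c = -8598$ ($c = 5 - 8603 = -8598$)
$X{\left(m,h \right)} = \left(-12 + m\right) \left(56 + h\right)$
$V{\left(J \right)} = 3 + \frac{J}{6}$
$\frac{c + V{\left(-22 \right)}}{X{\left(F{\left(-11 \right)},-116 \right)} - 28757} = \frac{-8598 + \left(3 + \frac{1}{6} \left(-22\right)\right)}{\left(-672 - -1392 + 56 \left(-2\right) - -232\right) - 28757} = \frac{-8598 + \left(3 - \frac{11}{3}\right)}{\left(-672 + 1392 - 112 + 232\right) - 28757} = \frac{-8598 - \frac{2}{3}}{840 - 28757} = - \frac{25796}{3 \left(-27917\right)} = \left(- \frac{25796}{3}\right) \left(- \frac{1}{27917}\right) = \frac{25796}{83751}$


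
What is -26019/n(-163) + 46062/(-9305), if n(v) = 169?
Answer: -249891273/1572545 ≈ -158.91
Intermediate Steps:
-26019/n(-163) + 46062/(-9305) = -26019/169 + 46062/(-9305) = -26019*1/169 + 46062*(-1/9305) = -26019/169 - 46062/9305 = -249891273/1572545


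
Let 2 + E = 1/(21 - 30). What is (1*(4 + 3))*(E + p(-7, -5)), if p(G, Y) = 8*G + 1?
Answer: -3598/9 ≈ -399.78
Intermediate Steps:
p(G, Y) = 1 + 8*G
E = -19/9 (E = -2 + 1/(21 - 30) = -2 + 1/(-9) = -2 - ⅑ = -19/9 ≈ -2.1111)
(1*(4 + 3))*(E + p(-7, -5)) = (1*(4 + 3))*(-19/9 + (1 + 8*(-7))) = (1*7)*(-19/9 + (1 - 56)) = 7*(-19/9 - 55) = 7*(-514/9) = -3598/9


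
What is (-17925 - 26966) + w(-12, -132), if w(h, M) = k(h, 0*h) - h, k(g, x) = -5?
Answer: -44884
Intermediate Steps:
w(h, M) = -5 - h
(-17925 - 26966) + w(-12, -132) = (-17925 - 26966) + (-5 - 1*(-12)) = -44891 + (-5 + 12) = -44891 + 7 = -44884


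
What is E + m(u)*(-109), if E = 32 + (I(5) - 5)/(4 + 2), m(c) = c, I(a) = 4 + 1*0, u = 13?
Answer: -8311/6 ≈ -1385.2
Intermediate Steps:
I(a) = 4 (I(a) = 4 + 0 = 4)
E = 191/6 (E = 32 + (4 - 5)/(4 + 2) = 32 - 1/6 = 191/6 ≈ 31.833)
E + m(u)*(-109) = 191/6 + 13*(-109) = 191/6 - 1417 = -8311/6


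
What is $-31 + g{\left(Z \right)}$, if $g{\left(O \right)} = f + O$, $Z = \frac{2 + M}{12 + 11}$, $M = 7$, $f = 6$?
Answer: $- \frac{566}{23} \approx -24.609$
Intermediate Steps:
$Z = \frac{9}{23}$ ($Z = \frac{2 + 7}{12 + 11} = \frac{9}{23} \approx 0.3913$)
$g{\left(O \right)} = 6 + O$
$-31 + g{\left(Z \right)} = -31 + \left(6 + \frac{9}{23}\right) = -31 + \frac{147}{23} = - \frac{566}{23}$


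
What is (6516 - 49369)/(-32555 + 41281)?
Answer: -42853/8726 ≈ -4.9110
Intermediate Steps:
(6516 - 49369)/(-32555 + 41281) = -42853/8726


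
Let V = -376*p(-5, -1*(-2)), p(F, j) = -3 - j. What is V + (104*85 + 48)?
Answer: 10768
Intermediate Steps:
V = 1880 (V = -376*(-3 - (-1)*(-2)) = -376*(-3 - 1*2) = -376*(-3 - 2) = -376*(-5) = 1880)
V + (104*85 + 48) = 1880 + (104*85 + 48) = 1880 + (8840 + 48) = 1880 + 8888 = 10768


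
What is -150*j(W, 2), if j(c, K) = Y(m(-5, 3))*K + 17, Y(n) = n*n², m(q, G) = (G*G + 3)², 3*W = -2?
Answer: -895797750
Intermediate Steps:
W = -⅔ (W = (⅓)*(-2) = -⅔ ≈ -0.66667)
m(q, G) = (3 + G²)² (m(q, G) = (G² + 3)² = (3 + G²)²)
Y(n) = n³
j(c, K) = 17 + 2985984*K (j(c, K) = ((3 + 3²)²)³*K + 17 = ((3 + 9)²)³*K + 17 = (12²)³*K + 17 = 144³*K + 17 = 2985984*K + 17 = 17 + 2985984*K)
-150*j(W, 2) = -150*(17 + 2985984*2) = -150*(17 + 5971968) = -150*5971985 = -895797750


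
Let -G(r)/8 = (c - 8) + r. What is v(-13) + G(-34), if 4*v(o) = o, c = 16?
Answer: 819/4 ≈ 204.75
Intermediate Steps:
v(o) = o/4
G(r) = -64 - 8*r (G(r) = -8*((16 - 8) + r) = -8*(8 + r) = -64 - 8*r)
v(-13) + G(-34) = (1/4)*(-13) + (-64 - 8*(-34)) = -13/4 + (-64 + 272) = -13/4 + 208 = 819/4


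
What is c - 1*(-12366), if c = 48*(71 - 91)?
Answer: 11406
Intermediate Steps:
c = -960 (c = 48*(-20) = -960)
c - 1*(-12366) = -960 - 1*(-12366) = -960 + 12366 = 11406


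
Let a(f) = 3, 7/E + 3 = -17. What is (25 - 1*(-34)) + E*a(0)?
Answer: 1159/20 ≈ 57.950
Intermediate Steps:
E = -7/20 (E = 7/(-3 - 17) = 7/(-20) = 7*(-1/20) = -7/20 ≈ -0.35000)
(25 - 1*(-34)) + E*a(0) = (25 - 1*(-34)) - 7/20*3 = (25 + 34) - 21/20 = 59 - 21/20 = 1159/20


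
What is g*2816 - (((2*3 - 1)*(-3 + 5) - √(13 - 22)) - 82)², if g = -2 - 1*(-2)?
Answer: -5175 - 432*I ≈ -5175.0 - 432.0*I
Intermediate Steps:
g = 0 (g = -2 + 2 = 0)
g*2816 - (((2*3 - 1)*(-3 + 5) - √(13 - 22)) - 82)² = 0*2816 - (((2*3 - 1)*(-3 + 5) - √(13 - 22)) - 82)² = 0 - (((6 - 1)*2 - √(-9)) - 82)² = 0 - ((5*2 - 3*I) - 82)² = 0 - ((10 - 3*I) - 82)² = 0 - (-72 - 3*I)² = -(-72 - 3*I)²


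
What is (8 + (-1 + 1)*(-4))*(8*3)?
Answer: 192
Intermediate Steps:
(8 + (-1 + 1)*(-4))*(8*3) = (8 + 0*(-4))*24 = (8 + 0)*24 = 8*24 = 192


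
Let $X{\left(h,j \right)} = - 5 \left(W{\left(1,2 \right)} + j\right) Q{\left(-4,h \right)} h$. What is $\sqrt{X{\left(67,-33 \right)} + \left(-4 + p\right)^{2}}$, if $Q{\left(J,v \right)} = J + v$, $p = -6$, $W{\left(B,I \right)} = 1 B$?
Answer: $2 \sqrt{168865} \approx 821.86$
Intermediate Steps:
$W{\left(B,I \right)} = B$
$X{\left(h,j \right)} = - 5 h \left(1 + j\right) \left(-4 + h\right)$ ($X{\left(h,j \right)} = - 5 \left(1 + j\right) \left(-4 + h\right) h = - 5 h \left(1 + j\right) \left(-4 + h\right)$)
$\sqrt{X{\left(67,-33 \right)} + \left(-4 + p\right)^{2}} = \sqrt{\left(-5\right) 67 \left(1 - 33\right) \left(-4 + 67\right) + \left(-4 - 6\right)^{2}} = \sqrt{\left(-5\right) 67 \left(-32\right) 63 + \left(-10\right)^{2}} = \sqrt{675360 + 100} = \sqrt{675460} = 2 \sqrt{168865}$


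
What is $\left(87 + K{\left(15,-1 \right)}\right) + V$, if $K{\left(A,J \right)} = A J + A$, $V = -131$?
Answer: $-44$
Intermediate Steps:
$K{\left(A,J \right)} = A + A J$
$\left(87 + K{\left(15,-1 \right)}\right) + V = \left(87 + 15 \left(1 - 1\right)\right) - 131 = \left(87 + 15 \cdot 0\right) - 131 = \left(87 + 0\right) - 131 = 87 - 131 = -44$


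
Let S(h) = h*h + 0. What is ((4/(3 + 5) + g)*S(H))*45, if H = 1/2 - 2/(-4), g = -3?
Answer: -225/2 ≈ -112.50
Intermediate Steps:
H = 1 (H = 1*(1/2) - 2*(-1/4) = 1/2 + 1/2 = 1)
S(h) = h**2 (S(h) = h**2 + 0 = h**2)
((4/(3 + 5) + g)*S(H))*45 = ((4/(3 + 5) - 3)*1**2)*45 = ((4/8 - 3)*1)*45 = ((4*(1/8) - 3)*1)*45 = ((1/2 - 3)*1)*45 = -5/2*1*45 = -5/2*45 = -225/2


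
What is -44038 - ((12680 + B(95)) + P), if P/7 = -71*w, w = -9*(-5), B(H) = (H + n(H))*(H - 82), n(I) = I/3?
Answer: -107999/3 ≈ -36000.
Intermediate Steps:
n(I) = I/3 (n(I) = I*(⅓) = I/3)
B(H) = 4*H*(-82 + H)/3 (B(H) = (H + H/3)*(H - 82) = (4*H/3)*(-82 + H) = 4*H*(-82 + H)/3)
w = 45
P = -22365 (P = 7*(-71*45) = 7*(-3195) = -22365)
-44038 - ((12680 + B(95)) + P) = -44038 - ((12680 + (4/3)*95*(-82 + 95)) - 22365) = -44038 - ((12680 + (4/3)*95*13) - 22365) = -44038 - ((12680 + 4940/3) - 22365) = -44038 - (42980/3 - 22365) = -44038 - 1*(-24115/3) = -44038 + 24115/3 = -107999/3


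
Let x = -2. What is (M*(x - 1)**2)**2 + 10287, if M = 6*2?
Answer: 21951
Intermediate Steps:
M = 12
(M*(x - 1)**2)**2 + 10287 = (12*(-2 - 1)**2)**2 + 10287 = (12*(-3)**2)**2 + 10287 = (12*9)**2 + 10287 = 108**2 + 10287 = 11664 + 10287 = 21951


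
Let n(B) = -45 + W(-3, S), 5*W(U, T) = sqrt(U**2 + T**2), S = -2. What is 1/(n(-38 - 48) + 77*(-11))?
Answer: -22300/19891587 - 5*sqrt(13)/19891587 ≈ -0.0011220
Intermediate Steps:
W(U, T) = sqrt(T**2 + U**2)/5 (W(U, T) = sqrt(U**2 + T**2)/5 = sqrt(T**2 + U**2)/5)
n(B) = -45 + sqrt(13)/5 (n(B) = -45 + sqrt((-2)**2 + (-3)**2)/5 = -45 + sqrt(4 + 9)/5 = -45 + sqrt(13)/5)
1/(n(-38 - 48) + 77*(-11)) = 1/((-45 + sqrt(13)/5) + 77*(-11)) = 1/((-45 + sqrt(13)/5) - 847) = 1/(-892 + sqrt(13)/5)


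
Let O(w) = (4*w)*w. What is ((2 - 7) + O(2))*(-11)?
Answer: -121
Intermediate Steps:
O(w) = 4*w**2
((2 - 7) + O(2))*(-11) = ((2 - 7) + 4*2**2)*(-11) = (-5 + 4*4)*(-11) = (-5 + 16)*(-11) = 11*(-11) = -121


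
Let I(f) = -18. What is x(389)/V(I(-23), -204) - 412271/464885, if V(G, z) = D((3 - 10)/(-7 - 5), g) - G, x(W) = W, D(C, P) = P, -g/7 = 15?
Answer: -216707842/40444995 ≈ -5.3581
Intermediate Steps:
g = -105 (g = -7*15 = -105)
V(G, z) = -105 - G
x(389)/V(I(-23), -204) - 412271/464885 = 389/(-105 - 1*(-18)) - 412271/464885 = 389/(-105 + 18) - 412271*1/464885 = 389/(-87) - 412271/464885 = 389*(-1/87) - 412271/464885 = -389/87 - 412271/464885 = -216707842/40444995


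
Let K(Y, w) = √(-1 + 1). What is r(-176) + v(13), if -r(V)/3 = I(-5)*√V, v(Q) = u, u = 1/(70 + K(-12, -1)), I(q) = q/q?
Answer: 1/70 - 12*I*√11 ≈ 0.014286 - 39.799*I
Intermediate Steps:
I(q) = 1
K(Y, w) = 0 (K(Y, w) = √0 = 0)
u = 1/70 (u = 1/(70 + 0) = 1/70 ≈ 0.014286)
v(Q) = 1/70
r(V) = -3*√V
r(-176) + v(13) = -12*I*√11 + 1/70 = 1/70 - 12*I*√11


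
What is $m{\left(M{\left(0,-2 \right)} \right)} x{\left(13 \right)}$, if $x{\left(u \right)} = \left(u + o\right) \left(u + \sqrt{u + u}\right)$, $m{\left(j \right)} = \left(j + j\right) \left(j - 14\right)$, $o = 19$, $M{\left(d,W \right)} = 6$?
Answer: $-39936 - 3072 \sqrt{26} \approx -55600.0$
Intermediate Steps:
$m{\left(j \right)} = 2 j \left(-14 + j\right)$
$x{\left(u \right)} = \left(19 + u\right) \left(u + \sqrt{2} \sqrt{u}\right)$ ($x{\left(u \right)} = \left(u + 19\right) \left(u + \sqrt{u + u}\right) = \left(19 + u\right) \left(u + \sqrt{2 u}\right) = \left(19 + u\right) \left(u + \sqrt{2} \sqrt{u}\right)$)
$m{\left(M{\left(0,-2 \right)} \right)} x{\left(13 \right)} = 2 \cdot 6 \left(-14 + 6\right) \left(13^{2} + 19 \cdot 13 + \sqrt{2} \cdot 13^{\frac{3}{2}} + 19 \sqrt{2} \sqrt{13}\right) = 2 \cdot 6 \left(-8\right) \left(169 + 247 + \sqrt{2} \cdot 13 \sqrt{13} + 19 \sqrt{26}\right) = - 96 \left(169 + 247 + 13 \sqrt{26} + 19 \sqrt{26}\right) = - 96 \left(416 + 32 \sqrt{26}\right) = -39936 - 3072 \sqrt{26}$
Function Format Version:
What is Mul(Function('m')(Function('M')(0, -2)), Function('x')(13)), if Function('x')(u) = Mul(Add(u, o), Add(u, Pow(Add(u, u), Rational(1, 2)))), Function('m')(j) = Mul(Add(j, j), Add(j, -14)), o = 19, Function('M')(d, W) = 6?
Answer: Add(-39936, Mul(-3072, Pow(26, Rational(1, 2)))) ≈ -55600.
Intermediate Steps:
Function('m')(j) = Mul(2, j, Add(-14, j)) (Function('m')(j) = Mul(Mul(2, j), Add(-14, j)) = Mul(2, j, Add(-14, j)))
Function('x')(u) = Mul(Add(19, u), Add(u, Mul(Pow(2, Rational(1, 2)), Pow(u, Rational(1, 2))))) (Function('x')(u) = Mul(Add(u, 19), Add(u, Pow(Add(u, u), Rational(1, 2)))) = Mul(Add(19, u), Add(u, Pow(Mul(2, u), Rational(1, 2)))) = Mul(Add(19, u), Add(u, Mul(Pow(2, Rational(1, 2)), Pow(u, Rational(1, 2))))))
Mul(Function('m')(Function('M')(0, -2)), Function('x')(13)) = Mul(Mul(2, 6, Add(-14, 6)), Add(Pow(13, 2), Mul(19, 13), Mul(Pow(2, Rational(1, 2)), Pow(13, Rational(3, 2))), Mul(19, Pow(2, Rational(1, 2)), Pow(13, Rational(1, 2))))) = Mul(Mul(2, 6, -8), Add(169, 247, Mul(Pow(2, Rational(1, 2)), Mul(13, Pow(13, Rational(1, 2)))), Mul(19, Pow(26, Rational(1, 2))))) = Mul(-96, Add(169, 247, Mul(13, Pow(26, Rational(1, 2))), Mul(19, Pow(26, Rational(1, 2))))) = Mul(-96, Add(416, Mul(32, Pow(26, Rational(1, 2))))) = Add(-39936, Mul(-3072, Pow(26, Rational(1, 2))))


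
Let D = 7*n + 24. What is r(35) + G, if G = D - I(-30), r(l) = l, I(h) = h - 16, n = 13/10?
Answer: 1141/10 ≈ 114.10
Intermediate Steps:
n = 13/10 (n = 13*(1/10) = 13/10 ≈ 1.3000)
I(h) = -16 + h
D = 331/10 (D = 7*(13/10) + 24 = 91/10 + 24 = 331/10 ≈ 33.100)
G = 791/10 (G = 331/10 - (-16 - 30) = 331/10 - 1*(-46) = 331/10 + 46 = 791/10 ≈ 79.100)
r(35) + G = 35 + 791/10 = 1141/10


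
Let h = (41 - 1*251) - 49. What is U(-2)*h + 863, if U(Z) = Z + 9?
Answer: -950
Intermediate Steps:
U(Z) = 9 + Z
h = -259 (h = (41 - 251) - 49 = -210 - 49 = -259)
U(-2)*h + 863 = (9 - 2)*(-259) + 863 = 7*(-259) + 863 = -1813 + 863 = -950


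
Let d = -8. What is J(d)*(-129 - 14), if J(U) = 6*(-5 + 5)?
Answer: 0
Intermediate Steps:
J(U) = 0 (J(U) = 6*0 = 0)
J(d)*(-129 - 14) = 0*(-129 - 14) = 0*(-143) = 0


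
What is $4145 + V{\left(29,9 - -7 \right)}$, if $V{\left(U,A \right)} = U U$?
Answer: $4986$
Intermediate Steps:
$V{\left(U,A \right)} = U^{2}$
$4145 + V{\left(29,9 - -7 \right)} = 4145 + 29^{2} = 4145 + 841 = 4986$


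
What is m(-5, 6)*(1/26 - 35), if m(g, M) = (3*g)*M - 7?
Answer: 88173/26 ≈ 3391.3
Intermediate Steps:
m(g, M) = -7 + 3*M*g (m(g, M) = 3*M*g - 7 = -7 + 3*M*g)
m(-5, 6)*(1/26 - 35) = (-7 + 3*6*(-5))*(1/26 - 35) = (-7 - 90)*(1/26 - 35) = -97*(-909/26) = 88173/26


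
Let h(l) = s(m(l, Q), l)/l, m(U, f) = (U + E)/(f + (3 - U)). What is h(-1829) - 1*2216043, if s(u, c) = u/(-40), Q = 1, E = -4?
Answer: -162125705881/73160 ≈ -2.2160e+6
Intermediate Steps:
m(U, f) = (-4 + U)/(3 + f - U) (m(U, f) = (U - 4)/(f + (3 - U)) = (-4 + U)/(3 + f - U))
s(u, c) = -u/40
h(l) = -(-4 + l)/(40*l*(4 - l)) (h(l) = (-(-4 + l)/(40*(3 + 1 - l)))/l = (-(-4 + l)/(40*(4 - l)))/l = -(-4 + l)/(40*l*(4 - l)))
h(-1829) - 1*2216043 = (1/40)/(-1829) - 1*2216043 = (1/40)*(-1/1829) - 2216043 = -1/73160 - 2216043 = -162125705881/73160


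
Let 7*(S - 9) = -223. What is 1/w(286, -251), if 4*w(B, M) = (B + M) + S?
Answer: 28/85 ≈ 0.32941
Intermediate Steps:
S = -160/7 (S = 9 + (1/7)*(-223) = 9 - 223/7 = -160/7 ≈ -22.857)
w(B, M) = -40/7 + B/4 + M/4 (w(B, M) = ((B + M) - 160/7)/4 = (-160/7 + B + M)/4 = -40/7 + B/4 + M/4)
1/w(286, -251) = 1/(-40/7 + (1/4)*286 + (1/4)*(-251)) = 1/(-40/7 + 143/2 - 251/4) = 1/(85/28) = 28/85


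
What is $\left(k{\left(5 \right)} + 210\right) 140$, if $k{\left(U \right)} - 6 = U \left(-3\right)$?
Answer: $28140$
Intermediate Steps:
$k{\left(U \right)} = 6 - 3 U$ ($k{\left(U \right)} = 6 + U \left(-3\right) = 6 - 3 U$)
$\left(k{\left(5 \right)} + 210\right) 140 = \left(\left(6 - 15\right) + 210\right) 140 = \left(-9 + 210\right) 140 = 201 \cdot 140 = 28140$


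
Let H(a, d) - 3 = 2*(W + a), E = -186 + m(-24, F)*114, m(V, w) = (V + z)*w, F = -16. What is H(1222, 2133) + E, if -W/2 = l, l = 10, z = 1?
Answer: 44173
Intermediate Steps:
W = -20 (W = -2*10 = -20)
m(V, w) = w*(1 + V) (m(V, w) = (V + 1)*w = (1 + V)*w = w*(1 + V))
E = 41766 (E = -186 - 16*(1 - 24)*114 = -186 - 16*(-23)*114 = -186 + 368*114 = -186 + 41952 = 41766)
H(a, d) = -37 + 2*a (H(a, d) = 3 + 2*(-20 + a) = 3 + (-40 + 2*a) = -37 + 2*a)
H(1222, 2133) + E = (-37 + 2*1222) + 41766 = (-37 + 2444) + 41766 = 2407 + 41766 = 44173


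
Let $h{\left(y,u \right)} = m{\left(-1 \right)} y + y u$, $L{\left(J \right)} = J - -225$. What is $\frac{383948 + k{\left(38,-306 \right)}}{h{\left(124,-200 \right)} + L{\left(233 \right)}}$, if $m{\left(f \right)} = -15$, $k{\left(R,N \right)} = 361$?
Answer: $- \frac{128103}{8734} \approx -14.667$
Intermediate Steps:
$L{\left(J \right)} = 225 + J$ ($L{\left(J \right)} = J + 225 = 225 + J$)
$h{\left(y,u \right)} = - 15 y + u y$ ($h{\left(y,u \right)} = - 15 y + y u = - 15 y + u y$)
$\frac{383948 + k{\left(38,-306 \right)}}{h{\left(124,-200 \right)} + L{\left(233 \right)}} = \frac{383948 + 361}{124 \left(-15 - 200\right) + \left(225 + 233\right)} = \frac{384309}{124 \left(-215\right) + 458} = \frac{384309}{-26660 + 458} = \frac{384309}{-26202} = 384309 \left(- \frac{1}{26202}\right) = - \frac{128103}{8734}$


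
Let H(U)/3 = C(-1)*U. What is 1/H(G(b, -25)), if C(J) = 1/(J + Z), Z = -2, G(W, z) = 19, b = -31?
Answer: -1/19 ≈ -0.052632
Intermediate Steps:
C(J) = 1/(-2 + J) (C(J) = 1/(J - 2) = 1/(-2 + J))
H(U) = -U (H(U) = 3*(U/(-2 - 1)) = 3*(U/(-3)) = 3*(-U/3) = -U)
1/H(G(b, -25)) = 1/(-1*19) = 1/(-19) = -1/19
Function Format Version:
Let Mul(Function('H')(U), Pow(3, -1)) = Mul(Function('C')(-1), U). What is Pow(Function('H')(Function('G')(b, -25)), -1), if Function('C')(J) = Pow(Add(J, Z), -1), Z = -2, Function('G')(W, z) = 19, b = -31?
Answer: Rational(-1, 19) ≈ -0.052632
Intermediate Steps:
Function('C')(J) = Pow(Add(-2, J), -1) (Function('C')(J) = Pow(Add(J, -2), -1) = Pow(Add(-2, J), -1))
Function('H')(U) = Mul(-1, U) (Function('H')(U) = Mul(3, Mul(Pow(Add(-2, -1), -1), U)) = Mul(3, Mul(Pow(-3, -1), U)) = Mul(3, Mul(Rational(-1, 3), U)) = Mul(-1, U))
Pow(Function('H')(Function('G')(b, -25)), -1) = Pow(Mul(-1, 19), -1) = Pow(-19, -1) = Rational(-1, 19)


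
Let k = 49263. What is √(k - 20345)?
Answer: √28918 ≈ 170.05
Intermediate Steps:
√(k - 20345) = √(49263 - 20345) = √28918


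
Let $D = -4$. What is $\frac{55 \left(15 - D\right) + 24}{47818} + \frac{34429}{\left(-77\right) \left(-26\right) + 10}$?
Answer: $\frac{824238375}{48104908} \approx 17.134$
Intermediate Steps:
$\frac{55 \left(15 - D\right) + 24}{47818} + \frac{34429}{\left(-77\right) \left(-26\right) + 10} = \frac{55 \left(15 - -4\right) + 24}{47818} + \frac{34429}{\left(-77\right) \left(-26\right) + 10} = \left(55 \left(15 + 4\right) + 24\right) \frac{1}{47818} + \frac{34429}{2002 + 10} = \left(55 \cdot 19 + 24\right) \frac{1}{47818} + \frac{34429}{2012} = \left(1045 + 24\right) \frac{1}{47818} + 34429 \cdot \frac{1}{2012} = 1069 \cdot \frac{1}{47818} + \frac{34429}{2012} = \frac{1069}{47818} + \frac{34429}{2012} = \frac{824238375}{48104908}$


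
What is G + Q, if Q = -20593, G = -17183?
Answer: -37776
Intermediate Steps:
G + Q = -17183 - 20593 = -37776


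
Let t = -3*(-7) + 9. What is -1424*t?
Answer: -42720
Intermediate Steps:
t = 30 (t = 21 + 9 = 30)
-1424*t = -1424*30 = -42720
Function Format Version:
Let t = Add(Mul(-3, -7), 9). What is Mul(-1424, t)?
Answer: -42720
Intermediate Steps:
t = 30 (t = Add(21, 9) = 30)
Mul(-1424, t) = Mul(-1424, 30) = -42720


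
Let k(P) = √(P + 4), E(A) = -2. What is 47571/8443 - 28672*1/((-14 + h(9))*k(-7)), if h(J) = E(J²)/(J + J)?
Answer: 47571/8443 - 86016*I*√3/127 ≈ 5.6344 - 1173.1*I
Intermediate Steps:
h(J) = -1/J (h(J) = -2/(J + J) = -2*1/(2*J) = -1/J)
k(P) = √(4 + P)
47571/8443 - 28672*1/((-14 + h(9))*k(-7)) = 47571/8443 - 28672*1/((-14 - 1/9)*√(4 - 7)) = 47571*(1/8443) - 28672*(-I*√3/(3*(-14 - 1*⅑))) = 47571/8443 - 28672*(-I*√3/(3*(-14 - ⅑))) = 47571/8443 - 28672*3*I*√3/127 = 47571/8443 - 86016*I*√3/127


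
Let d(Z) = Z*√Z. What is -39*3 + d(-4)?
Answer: -117 - 8*I ≈ -117.0 - 8.0*I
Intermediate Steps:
d(Z) = Z^(3/2)
-39*3 + d(-4) = -39*3 + (-4)^(3/2) = -117 - 8*I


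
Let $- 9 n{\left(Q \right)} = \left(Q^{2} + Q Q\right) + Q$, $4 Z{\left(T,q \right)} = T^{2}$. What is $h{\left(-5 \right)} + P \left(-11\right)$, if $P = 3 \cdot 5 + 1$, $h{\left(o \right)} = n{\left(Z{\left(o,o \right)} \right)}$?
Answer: $- \frac{1483}{8} \approx -185.38$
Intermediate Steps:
$Z{\left(T,q \right)} = \frac{T^{2}}{4}$
$n{\left(Q \right)} = - \frac{2 Q^{2}}{9} - \frac{Q}{9}$ ($n{\left(Q \right)} = - \frac{\left(Q^{2} + Q Q\right) + Q}{9} = - \frac{\left(Q^{2} + Q^{2}\right) + Q}{9} = - \frac{2 Q^{2} + Q}{9} = - \frac{Q + 2 Q^{2}}{9} = - \frac{2 Q^{2}}{9} - \frac{Q}{9}$)
$h{\left(o \right)} = - \frac{o^{2} \left(1 + \frac{o^{2}}{2}\right)}{36}$ ($h{\left(o \right)} = - \frac{\frac{o^{2}}{4} \left(1 + 2 \frac{o^{2}}{4}\right)}{9} = - \frac{\frac{o^{2}}{4} \left(1 + \frac{o^{2}}{2}\right)}{9} = - \frac{o^{2} \left(1 + \frac{o^{2}}{2}\right)}{36}$)
$P = 16$ ($P = 15 + 1 = 16$)
$h{\left(-5 \right)} + P \left(-11\right) = \frac{\left(-5\right)^{2} \left(-2 - \left(-5\right)^{2}\right)}{72} + 16 \left(-11\right) = \frac{1}{72} \cdot 25 \left(-2 - 25\right) - 176 = \frac{1}{72} \cdot 25 \left(-27\right) - 176 = - \frac{75}{8} - 176 = - \frac{1483}{8}$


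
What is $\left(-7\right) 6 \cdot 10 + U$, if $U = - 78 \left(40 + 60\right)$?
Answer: $-8220$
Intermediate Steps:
$U = -7800$ ($U = \left(-78\right) 100 = -7800$)
$\left(-7\right) 6 \cdot 10 + U = \left(-7\right) 6 \cdot 10 - 7800 = \left(-42\right) 10 - 7800 = -420 - 7800 = -8220$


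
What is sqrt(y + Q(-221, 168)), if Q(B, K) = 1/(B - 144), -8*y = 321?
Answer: I*sqrt(85536290)/1460 ≈ 6.3346*I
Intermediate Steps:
y = -321/8 (y = -1/8*321 = -321/8 ≈ -40.125)
Q(B, K) = 1/(-144 + B)
sqrt(y + Q(-221, 168)) = sqrt(-321/8 + 1/(-144 - 221)) = sqrt(-321/8 + 1/(-365)) = sqrt(-321/8 - 1/365) = sqrt(-117173/2920) = I*sqrt(85536290)/1460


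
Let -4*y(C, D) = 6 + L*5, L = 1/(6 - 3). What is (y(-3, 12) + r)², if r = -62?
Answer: 588289/144 ≈ 4085.3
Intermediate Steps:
L = ⅓ (L = 1/3 = ⅓ ≈ 0.33333)
y(C, D) = -23/12 (y(C, D) = -(6 + (⅓)*5)/4 = -(6 + 5/3)/4 = -¼*23/3 = -23/12)
(y(-3, 12) + r)² = (-23/12 - 62)² = (-767/12)² = 588289/144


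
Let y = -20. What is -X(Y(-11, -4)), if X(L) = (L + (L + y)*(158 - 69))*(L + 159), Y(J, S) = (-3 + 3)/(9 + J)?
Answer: 283020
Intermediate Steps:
Y(J, S) = 0 (Y(J, S) = 0/(9 + J) = 0)
X(L) = (-1780 + 90*L)*(159 + L) (X(L) = (L + (L - 20)*(158 - 69))*(L + 159) = (L + (-20 + L)*89)*(159 + L) = (L + (-1780 + 89*L))*(159 + L) = (-1780 + 90*L)*(159 + L))
-X(Y(-11, -4)) = -(-283020 + 90*0² + 12530*0) = -(-283020 + 90*0 + 0) = -(-283020 + 0 + 0) = -1*(-283020) = 283020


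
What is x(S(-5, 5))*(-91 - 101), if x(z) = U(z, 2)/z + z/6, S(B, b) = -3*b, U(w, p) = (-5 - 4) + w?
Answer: 864/5 ≈ 172.80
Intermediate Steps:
U(w, p) = -9 + w
x(z) = z/6 + (-9 + z)/z (x(z) = (-9 + z)/z + z/6 = z/6 + (-9 + z)/z)
x(S(-5, 5))*(-91 - 101) = (1 - 9/((-3*5)) + (-3*5)/6)*(-91 - 101) = (1 - 9/(-15) + (⅙)*(-15))*(-192) = (1 - 9*(-1/15) - 5/2)*(-192) = (1 + ⅗ - 5/2)*(-192) = -9/10*(-192) = 864/5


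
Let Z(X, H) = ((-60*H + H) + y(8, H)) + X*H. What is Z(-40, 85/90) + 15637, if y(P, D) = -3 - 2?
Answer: 31077/2 ≈ 15539.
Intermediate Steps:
y(P, D) = -5
Z(X, H) = -5 - 59*H + H*X (Z(X, H) = ((-60*H + H) - 5) + X*H = (-59*H - 5) + H*X = (-5 - 59*H) + H*X = -5 - 59*H + H*X)
Z(-40, 85/90) + 15637 = (-5 - 5015/90 + (85/90)*(-40)) + 15637 = (-5 - 5015/90 + (85*(1/90))*(-40)) + 15637 = (-5 - 59*17/18 + (17/18)*(-40)) + 15637 = (-5 - 1003/18 - 340/9) + 15637 = -197/2 + 15637 = 31077/2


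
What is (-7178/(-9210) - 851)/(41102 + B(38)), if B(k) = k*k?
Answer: -1957633/97962165 ≈ -0.019984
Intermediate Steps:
B(k) = k**2
(-7178/(-9210) - 851)/(41102 + B(38)) = (-7178/(-9210) - 851)/(41102 + 38**2) = (-7178*(-1/9210) - 851)/(41102 + 1444) = (3589/4605 - 851)/42546 = -3915266/4605*1/42546 = -1957633/97962165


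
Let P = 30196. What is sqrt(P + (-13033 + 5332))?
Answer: sqrt(22495) ≈ 149.98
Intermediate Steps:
sqrt(P + (-13033 + 5332)) = sqrt(30196 + (-13033 + 5332)) = sqrt(30196 - 7701) = sqrt(22495)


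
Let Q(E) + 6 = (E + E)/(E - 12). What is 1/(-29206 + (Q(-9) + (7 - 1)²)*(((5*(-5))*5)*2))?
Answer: -7/258442 ≈ -2.7085e-5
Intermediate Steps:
Q(E) = -6 + 2*E/(-12 + E) (Q(E) = -6 + (E + E)/(E - 12) = -6 + (2*E)/(-12 + E) = -6 + 2*E/(-12 + E))
1/(-29206 + (Q(-9) + (7 - 1)²)*(((5*(-5))*5)*2)) = 1/(-29206 + (4*(18 - 1*(-9))/(-12 - 9) + (7 - 1)²)*(((5*(-5))*5)*2)) = 1/(-29206 + (4*(18 + 9)/(-21) + 6²)*(-25*5*2)) = 1/(-29206 + (4*(-1/21)*27 + 36)*(-125*2)) = 1/(-29206 + (-36/7 + 36)*(-250)) = 1/(-29206 + (216/7)*(-250)) = 1/(-29206 - 54000/7) = 1/(-258442/7) = -7/258442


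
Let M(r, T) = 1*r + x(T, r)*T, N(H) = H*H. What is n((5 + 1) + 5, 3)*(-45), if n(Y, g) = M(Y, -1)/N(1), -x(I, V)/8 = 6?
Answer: -2655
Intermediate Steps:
x(I, V) = -48 (x(I, V) = -8*6 = -48)
N(H) = H²
M(r, T) = r - 48*T (M(r, T) = 1*r - 48*T = r - 48*T)
n(Y, g) = 48 + Y (n(Y, g) = (Y - 48*(-1))/(1²) = (Y + 48)/1 = (48 + Y)*1 = 48 + Y)
n((5 + 1) + 5, 3)*(-45) = (48 + ((5 + 1) + 5))*(-45) = (48 + (6 + 5))*(-45) = (48 + 11)*(-45) = 59*(-45) = -2655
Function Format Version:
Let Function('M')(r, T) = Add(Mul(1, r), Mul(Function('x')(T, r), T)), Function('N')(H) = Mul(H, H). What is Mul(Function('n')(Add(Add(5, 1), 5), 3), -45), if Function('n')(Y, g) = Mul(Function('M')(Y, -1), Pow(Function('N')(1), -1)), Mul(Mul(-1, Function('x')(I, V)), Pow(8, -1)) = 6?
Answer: -2655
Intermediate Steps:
Function('x')(I, V) = -48 (Function('x')(I, V) = Mul(-8, 6) = -48)
Function('N')(H) = Pow(H, 2)
Function('M')(r, T) = Add(r, Mul(-48, T)) (Function('M')(r, T) = Add(Mul(1, r), Mul(-48, T)) = Add(r, Mul(-48, T)))
Function('n')(Y, g) = Add(48, Y) (Function('n')(Y, g) = Mul(Add(Y, Mul(-48, -1)), Pow(Pow(1, 2), -1)) = Mul(Add(Y, 48), Pow(1, -1)) = Mul(Add(48, Y), 1) = Add(48, Y))
Mul(Function('n')(Add(Add(5, 1), 5), 3), -45) = Mul(Add(48, Add(Add(5, 1), 5)), -45) = Mul(Add(48, Add(6, 5)), -45) = Mul(Add(48, 11), -45) = Mul(59, -45) = -2655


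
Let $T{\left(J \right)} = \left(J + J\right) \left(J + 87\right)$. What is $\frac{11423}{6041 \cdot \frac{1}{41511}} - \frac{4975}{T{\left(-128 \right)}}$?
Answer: $\frac{4976964831913}{63406336} \approx 78493.0$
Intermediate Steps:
$T{\left(J \right)} = 2 J \left(87 + J\right)$
$\frac{11423}{6041 \cdot \frac{1}{41511}} - \frac{4975}{T{\left(-128 \right)}} = \frac{11423}{6041 \cdot \frac{1}{41511}} - \frac{4975}{2 \left(-128\right) \left(87 - 128\right)} = \frac{11423}{6041 \cdot \frac{1}{41511}} - \frac{4975}{2 \left(-128\right) \left(-41\right)} = \frac{11423}{\frac{6041}{41511}} - \frac{4975}{10496} = 11423 \cdot \frac{41511}{6041} - \frac{4975}{10496} = \frac{474180153}{6041} - \frac{4975}{10496} = \frac{4976964831913}{63406336}$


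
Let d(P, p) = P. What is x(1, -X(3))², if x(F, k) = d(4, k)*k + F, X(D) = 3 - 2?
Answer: 9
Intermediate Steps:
X(D) = 1
x(F, k) = F + 4*k (x(F, k) = 4*k + F = F + 4*k)
x(1, -X(3))² = (1 + 4*(-1*1))² = (1 + 4*(-1))² = (1 - 4)² = (-3)² = 9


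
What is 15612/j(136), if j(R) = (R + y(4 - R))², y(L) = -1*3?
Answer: 15612/17689 ≈ 0.88258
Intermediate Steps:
y(L) = -3
j(R) = (-3 + R)² (j(R) = (R - 3)² = (-3 + R)²)
15612/j(136) = 15612/((-3 + 136)²) = 15612/(133²) = 15612/17689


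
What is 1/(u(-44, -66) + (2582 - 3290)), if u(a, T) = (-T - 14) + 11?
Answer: -1/645 ≈ -0.0015504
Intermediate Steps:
u(a, T) = -3 - T (u(a, T) = (-14 - T) + 11 = -3 - T)
1/(u(-44, -66) + (2582 - 3290)) = 1/((-3 - 1*(-66)) + (2582 - 3290)) = 1/((-3 + 66) - 708) = 1/(63 - 708) = 1/(-645) = -1/645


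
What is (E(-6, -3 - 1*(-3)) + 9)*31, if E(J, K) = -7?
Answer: 62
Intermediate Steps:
(E(-6, -3 - 1*(-3)) + 9)*31 = (-7 + 9)*31 = 2*31 = 62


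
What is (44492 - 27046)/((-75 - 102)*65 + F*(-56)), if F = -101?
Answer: -17446/5849 ≈ -2.9827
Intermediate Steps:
(44492 - 27046)/((-75 - 102)*65 + F*(-56)) = (44492 - 27046)/((-75 - 102)*65 - 101*(-56)) = 17446/(-177*65 + 5656) = 17446/(-11505 + 5656) = 17446/(-5849) = 17446*(-1/5849) = -17446/5849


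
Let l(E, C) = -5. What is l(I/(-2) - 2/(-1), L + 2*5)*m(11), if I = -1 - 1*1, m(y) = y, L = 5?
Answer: -55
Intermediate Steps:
I = -2 (I = -1 - 1 = -2)
l(I/(-2) - 2/(-1), L + 2*5)*m(11) = -5*11 = -55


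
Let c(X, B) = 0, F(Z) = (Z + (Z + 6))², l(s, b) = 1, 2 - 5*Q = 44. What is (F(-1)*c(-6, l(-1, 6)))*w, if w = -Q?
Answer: 0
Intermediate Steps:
Q = -42/5 (Q = ⅖ - ⅕*44 = ⅖ - 44/5 = -42/5 ≈ -8.4000)
F(Z) = (6 + 2*Z)² (F(Z) = (Z + (6 + Z))² = (6 + 2*Z)²)
w = 42/5 (w = -1*(-42/5) = 42/5 ≈ 8.4000)
(F(-1)*c(-6, l(-1, 6)))*w = ((4*(3 - 1)²)*0)*(42/5) = ((4*2²)*0)*(42/5) = ((4*4)*0)*(42/5) = (16*0)*(42/5) = 0*(42/5) = 0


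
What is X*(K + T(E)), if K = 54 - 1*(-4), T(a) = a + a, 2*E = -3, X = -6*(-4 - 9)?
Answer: 4290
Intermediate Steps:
X = 78 (X = -6*(-13) = 78)
E = -3/2 (E = (1/2)*(-3) = -3/2 ≈ -1.5000)
T(a) = 2*a
K = 58 (K = 54 + 4 = 58)
X*(K + T(E)) = 78*(58 + 2*(-3/2)) = 78*(58 - 3) = 78*55 = 4290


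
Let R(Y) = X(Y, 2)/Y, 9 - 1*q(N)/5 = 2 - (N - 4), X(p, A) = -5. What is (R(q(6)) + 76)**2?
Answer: 466489/81 ≈ 5759.1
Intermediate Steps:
q(N) = 15 + 5*N (q(N) = 45 - 5*(2 - (N - 4)) = 45 - 5*(2 - (-4 + N)) = 45 - 5*(2 + (4 - N)) = 45 - 5*(6 - N) = 45 + (-30 + 5*N) = 15 + 5*N)
R(Y) = -5/Y
(R(q(6)) + 76)**2 = (-5/(15 + 5*6) + 76)**2 = (-5/(15 + 30) + 76)**2 = (-5/45 + 76)**2 = (-5*1/45 + 76)**2 = (-1/9 + 76)**2 = (683/9)**2 = 466489/81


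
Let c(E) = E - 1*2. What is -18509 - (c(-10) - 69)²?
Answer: -25070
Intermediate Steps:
c(E) = -2 + E (c(E) = E - 2 = -2 + E)
-18509 - (c(-10) - 69)² = -18509 - ((-2 - 10) - 69)² = -18509 - (-12 - 69)² = -18509 - 1*(-81)² = -18509 - 1*6561 = -18509 - 6561 = -25070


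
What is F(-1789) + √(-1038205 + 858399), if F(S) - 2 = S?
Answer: -1787 + 11*I*√1486 ≈ -1787.0 + 424.04*I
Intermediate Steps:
F(S) = 2 + S
F(-1789) + √(-1038205 + 858399) = (2 - 1789) + √(-1038205 + 858399) = -1787 + √(-179806) = -1787 + 11*I*√1486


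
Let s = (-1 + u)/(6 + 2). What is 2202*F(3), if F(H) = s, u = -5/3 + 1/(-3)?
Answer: -3303/4 ≈ -825.75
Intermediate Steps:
u = -2 (u = -5*⅓ + 1*(-⅓) = -5/3 - ⅓ = -2)
s = -3/8 (s = (-1 - 2)/(6 + 2) = -3/8 ≈ -0.37500)
F(H) = -3/8
2202*F(3) = 2202*(-3/8) = -3303/4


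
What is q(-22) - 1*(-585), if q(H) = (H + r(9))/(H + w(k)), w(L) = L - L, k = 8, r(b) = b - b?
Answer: 586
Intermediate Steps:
r(b) = 0
w(L) = 0
q(H) = 1 (q(H) = (H + 0)/(H + 0) = H/H = 1)
q(-22) - 1*(-585) = 1 - 1*(-585) = 1 + 585 = 586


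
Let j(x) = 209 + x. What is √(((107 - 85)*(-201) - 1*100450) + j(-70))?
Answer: 9*I*√1293 ≈ 323.63*I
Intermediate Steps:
√(((107 - 85)*(-201) - 1*100450) + j(-70)) = √(((107 - 85)*(-201) - 1*100450) + (209 - 70)) = √((22*(-201) - 100450) + 139) = √((-4422 - 100450) + 139) = √(-104872 + 139) = √(-104733) = 9*I*√1293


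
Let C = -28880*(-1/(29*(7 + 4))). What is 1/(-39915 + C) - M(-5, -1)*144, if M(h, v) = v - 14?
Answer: 27440650481/12704005 ≈ 2160.0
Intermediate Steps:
M(h, v) = -14 + v
C = 28880/319 (C = -28880/((-29*11)) = -28880/(-319) = -28880*(-1/319) = 28880/319 ≈ 90.533)
1/(-39915 + C) - M(-5, -1)*144 = 1/(-39915 + 28880/319) - (-14 - 1)*144 = 1/(-12704005/319) - (-15)*144 = -319/12704005 - 1*(-2160) = -319/12704005 + 2160 = 27440650481/12704005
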